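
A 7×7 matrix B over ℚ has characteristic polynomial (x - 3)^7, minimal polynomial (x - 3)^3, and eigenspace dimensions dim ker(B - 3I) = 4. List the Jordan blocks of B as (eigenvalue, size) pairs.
λ = 3: algebraic multiplicity 7 (exponent in χ_B), largest block size 3 (exponent in m_B), 4 blocks (geometric multiplicity). These force block sizes [3, 2, 1, 1].

Jordan blocks: (3, 3), (3, 2), (3, 1), (3, 1)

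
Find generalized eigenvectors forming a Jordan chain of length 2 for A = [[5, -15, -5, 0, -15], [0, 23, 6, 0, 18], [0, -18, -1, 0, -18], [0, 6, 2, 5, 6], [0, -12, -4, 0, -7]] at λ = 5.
v_1 = [[-1, 1, -2, 0, 0]]^T, v_2 = [[-5, 6, -6, 2, -4]]^T

We seek v_1 ∈ ker((A - 5I)^2) \ ker(A - 5I), then set v_{i+1} = (A - 5I) v_i.

One such chain is v_1 = [[-1, 1, -2, 0, 0]]^T, v_2 = [[-5, 6, -6, 2, -4]]^T. Check: (A - 5I) v_2 = [[0, 0, 0, 0, 0]]^T = 0.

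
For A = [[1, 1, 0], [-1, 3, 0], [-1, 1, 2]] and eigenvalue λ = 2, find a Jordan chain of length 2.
We seek v_1 ∈ ker((A - 2I)^2) \ ker(A - 2I), then set v_{i+1} = (A - 2I) v_i.

One such chain is v_1 = [[0, 1, 1]]^T, v_2 = [[1, 1, 1]]^T. Check: (A - 2I) v_2 = [[0, 0, 0]]^T = 0.

v_1 = [[0, 1, 1]]^T, v_2 = [[1, 1, 1]]^T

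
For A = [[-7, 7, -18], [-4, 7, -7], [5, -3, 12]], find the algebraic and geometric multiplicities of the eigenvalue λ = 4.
The characteristic polynomial is (x - 4)^3, so the factor x - 4 appears with exponent 3: the algebraic multiplicity is 3.

rank(A - 4I) = 2, so the eigenspace has dimension 3 - 2 = 1: the geometric multiplicity is 1.

Since 1 < 3, A is not diagonalizable.

algebraic multiplicity 3, geometric multiplicity 1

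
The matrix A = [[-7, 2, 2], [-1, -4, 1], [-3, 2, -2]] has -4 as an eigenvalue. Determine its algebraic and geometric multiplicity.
algebraic multiplicity 2, geometric multiplicity 1

The characteristic polynomial is (x + 4)^2(x + 5), so the factor x + 4 appears with exponent 2: the algebraic multiplicity is 2.

rank(A + 4I) = 2, so the eigenspace has dimension 3 - 2 = 1: the geometric multiplicity is 1.

Since 1 < 2, A is not diagonalizable.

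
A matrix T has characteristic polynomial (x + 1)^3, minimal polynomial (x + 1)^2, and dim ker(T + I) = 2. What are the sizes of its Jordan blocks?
Jordan blocks: (-1, 2), (-1, 1)

λ = -1: algebraic multiplicity 3 (exponent in χ_T), largest block size 2 (exponent in m_T), 2 blocks (geometric multiplicity). These force block sizes [2, 1].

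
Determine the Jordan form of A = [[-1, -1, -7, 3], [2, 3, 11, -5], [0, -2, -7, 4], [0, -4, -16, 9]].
J = [[1, 1, 0, 0], [0, 1, 1, 0], [0, 0, 1, 0], [0, 0, 0, 1]]

The characteristic polynomial is det(xI - A) = (x - 1)^4, so the eigenvalues are 1 (algebraic multiplicity 4).

For λ = 1: rank(A - I) = 2, rank((A - I)^2) = 1, rank((A - I)^3) = 0. The eigenspace has dimension 4 - 2 = 2, so there are 2 Jordan blocks; the rank sequence gives block sizes [3, 1].

Assembling the blocks gives the Jordan form J above.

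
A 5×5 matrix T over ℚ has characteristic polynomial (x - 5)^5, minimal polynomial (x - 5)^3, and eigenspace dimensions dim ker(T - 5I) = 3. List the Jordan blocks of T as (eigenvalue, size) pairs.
λ = 5: algebraic multiplicity 5 (exponent in χ_T), largest block size 3 (exponent in m_T), 3 blocks (geometric multiplicity). These force block sizes [3, 1, 1].

Jordan blocks: (5, 3), (5, 1), (5, 1)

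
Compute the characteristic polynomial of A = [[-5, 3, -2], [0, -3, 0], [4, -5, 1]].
χ_A(x) = (x + 1)(x + 3)^2

xI - A = [[x + 5, -3, 2], [0, x + 3, 0], [-4, 5, x - 1]].

Expanding det(xI - A) along the first row:
det(xI - A) = + (x + 5)·det([[x + 3, 0], [5, x - 1]]) - (-3)·det([[0, 0], [-4, x - 1]]) + (2)·det([[0, x + 3], [-4, 5]]).

Evaluating gives χ_A(x) = x^3 + 7x^2 + 15x + 9 = (x + 1)(x + 3)^2.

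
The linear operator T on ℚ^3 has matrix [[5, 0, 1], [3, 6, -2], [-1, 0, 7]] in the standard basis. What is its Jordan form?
The characteristic polynomial is det(xI - A) = (x - 6)^3, so the eigenvalues are 6 (algebraic multiplicity 3).

For λ = 6: rank(A - 6I) = 2, rank((A - 6I)^2) = 1, rank((A - 6I)^3) = 0. The eigenspace has dimension 3 - 2 = 1, so there is 1 Jordan block; the rank sequence gives block sizes [3].

Assembling the blocks gives the Jordan form J above.

J = [[6, 1, 0], [0, 6, 1], [0, 0, 6]]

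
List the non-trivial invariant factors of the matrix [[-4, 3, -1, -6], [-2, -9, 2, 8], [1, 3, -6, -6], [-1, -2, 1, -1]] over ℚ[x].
The Jordan structure of A has elementary divisors (x + 5)^2, (x + 5)^2. Arranging the block sizes at each eigenvalue in decreasing order and taking row products gives the invariant factors.

Invariant factors (smallest first, each dividing the next): (x + 5)^2, (x + 5)^2.

Check: the last factor (x + 5)^2 is the minimal polynomial, and the product (x + 5)^4 is the characteristic polynomial.

(x + 5)^2, (x + 5)^2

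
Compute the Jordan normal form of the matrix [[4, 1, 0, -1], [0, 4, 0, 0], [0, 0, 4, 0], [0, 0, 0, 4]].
J = [[4, 1, 0, 0], [0, 4, 0, 0], [0, 0, 4, 0], [0, 0, 0, 4]]

The characteristic polynomial is det(xI - A) = (x - 4)^4, so the eigenvalues are 4 (algebraic multiplicity 4).

For λ = 4: rank(A - 4I) = 1, rank((A - 4I)^2) = 0. The eigenspace has dimension 4 - 1 = 3, so there are 3 Jordan blocks; the rank sequence gives block sizes [2, 1, 1].

Assembling the blocks gives the Jordan form J above.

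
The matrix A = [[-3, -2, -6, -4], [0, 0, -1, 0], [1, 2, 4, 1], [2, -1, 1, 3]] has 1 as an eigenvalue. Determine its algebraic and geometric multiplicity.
The characteristic polynomial is (x - 1)^4, so the factor x - 1 appears with exponent 4: the algebraic multiplicity is 4.

rank(A - I) = 2, so the eigenspace has dimension 4 - 2 = 2: the geometric multiplicity is 2.

Since 2 < 4, A is not diagonalizable.

algebraic multiplicity 4, geometric multiplicity 2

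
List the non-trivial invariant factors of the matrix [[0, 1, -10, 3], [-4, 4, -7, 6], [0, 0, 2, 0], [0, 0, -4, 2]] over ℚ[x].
The Jordan structure of A has elementary divisors (x - 2)^3, (x - 2). Arranging the block sizes at each eigenvalue in decreasing order and taking row products gives the invariant factors.

Invariant factors (smallest first, each dividing the next): x - 2, (x - 2)^3.

Check: the last factor (x - 2)^3 is the minimal polynomial, and the product (x - 2)^4 is the characteristic polynomial.

x - 2, (x - 2)^3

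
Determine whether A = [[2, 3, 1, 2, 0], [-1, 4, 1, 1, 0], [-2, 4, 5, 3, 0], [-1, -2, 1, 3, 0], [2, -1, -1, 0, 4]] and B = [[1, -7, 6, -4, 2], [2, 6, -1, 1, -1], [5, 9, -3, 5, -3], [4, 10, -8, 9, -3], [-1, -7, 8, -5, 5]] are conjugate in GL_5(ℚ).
Yes.

Two matrices over a field are similar if and only if they have the same invariant factors.

Both A and B have characteristic polynomial (x - 4)^3(x - 3)^2 and minimal polynomial (x - 4)^2(x - 3)^2. Computing further, both have invariant factors x - 4, (x - 4)^2(x - 3)^2. Hence A and B are similar.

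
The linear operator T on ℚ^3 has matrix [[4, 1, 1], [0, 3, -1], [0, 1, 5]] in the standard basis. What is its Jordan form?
J = [[4, 1, 0], [0, 4, 0], [0, 0, 4]]

The characteristic polynomial is det(xI - A) = (x - 4)^3, so the eigenvalues are 4 (algebraic multiplicity 3).

For λ = 4: rank(A - 4I) = 1, rank((A - 4I)^2) = 0. The eigenspace has dimension 3 - 1 = 2, so there are 2 Jordan blocks; the rank sequence gives block sizes [2, 1].

Assembling the blocks gives the Jordan form J above.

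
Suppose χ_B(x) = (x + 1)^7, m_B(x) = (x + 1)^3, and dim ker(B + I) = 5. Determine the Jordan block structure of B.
Jordan blocks: (-1, 3), (-1, 1), (-1, 1), (-1, 1), (-1, 1)

λ = -1: algebraic multiplicity 7 (exponent in χ_B), largest block size 3 (exponent in m_B), 5 blocks (geometric multiplicity). These force block sizes [3, 1, 1, 1, 1].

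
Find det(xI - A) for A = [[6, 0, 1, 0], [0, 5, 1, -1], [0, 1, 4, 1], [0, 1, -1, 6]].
xI - A = [[x - 6, 0, -1, 0], [0, x - 5, -1, 1], [0, -1, x - 4, -1], [0, -1, 1, x - 6]].

Expanding det(xI - A) along the first row:
det(xI - A) = + (x - 6)·det([[x - 5, -1, 1], [-1, x - 4, -1], [-1, 1, x - 6]]) - (0)·det([[0, -1, 1], [0, x - 4, -1], [0, 1, x - 6]]) + (-1)·det([[0, x - 5, 1], [0, -1, -1], [0, -1, x - 6]]) - (0)·det([[0, x - 5, -1], [0, -1, x - 4], [0, -1, 1]]).

Evaluating gives χ_A(x) = x^4 - 21x^3 + 165x^2 - 575x + 750 = (x - 6)(x - 5)^3.

χ_A(x) = (x - 6)(x - 5)^3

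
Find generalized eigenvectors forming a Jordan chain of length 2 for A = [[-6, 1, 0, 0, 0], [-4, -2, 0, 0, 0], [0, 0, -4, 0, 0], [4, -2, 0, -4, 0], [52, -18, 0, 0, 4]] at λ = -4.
v_1 = [[1, 3, 0, 2, 0]]^T, v_2 = [[1, 2, 0, -2, -2]]^T

We seek v_1 ∈ ker((A + 4I)^2) \ ker(A + 4I), then set v_{i+1} = (A + 4I) v_i.

One such chain is v_1 = [[1, 3, 0, 2, 0]]^T, v_2 = [[1, 2, 0, -2, -2]]^T. Check: (A + 4I) v_2 = [[0, 0, 0, 0, 0]]^T = 0.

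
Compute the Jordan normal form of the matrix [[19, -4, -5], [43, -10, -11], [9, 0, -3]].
The characteristic polynomial is det(xI - A) = x^2(x - 6), so the eigenvalues are 0 (algebraic multiplicity 2), 6 (algebraic multiplicity 1).

For λ = 0: rank(A) = 2, rank(A^2) = 1. The eigenspace has dimension 3 - 2 = 1, so there is 1 Jordan block; the rank sequence gives block sizes [2].

For λ = 6: algebraic multiplicity 1 gives one 1×1 block.

Assembling the blocks gives the Jordan form J above.

J = [[0, 1, 0], [0, 0, 0], [0, 0, 6]]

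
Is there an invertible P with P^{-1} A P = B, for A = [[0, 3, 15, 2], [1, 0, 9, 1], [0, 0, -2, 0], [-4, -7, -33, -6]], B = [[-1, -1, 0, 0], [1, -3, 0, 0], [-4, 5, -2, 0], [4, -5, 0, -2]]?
Two matrices over a field are similar if and only if they have the same invariant factors.

Both A and B have characteristic polynomial (x + 2)^4 and minimal polynomial (x + 2)^3. Computing further, both have invariant factors x + 2, (x + 2)^3. Hence A and B are similar.

Yes.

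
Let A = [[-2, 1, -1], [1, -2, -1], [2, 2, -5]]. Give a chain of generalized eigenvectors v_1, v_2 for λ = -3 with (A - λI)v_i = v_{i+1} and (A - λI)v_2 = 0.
We seek v_1 ∈ ker((A + 3I)^2) \ ker(A + 3I), then set v_{i+1} = (A + 3I) v_i.

One such chain is v_1 = [[0, 1, 0]]^T, v_2 = [[1, 1, 2]]^T. Check: (A + 3I) v_2 = [[0, 0, 0]]^T = 0.

v_1 = [[0, 1, 0]]^T, v_2 = [[1, 1, 2]]^T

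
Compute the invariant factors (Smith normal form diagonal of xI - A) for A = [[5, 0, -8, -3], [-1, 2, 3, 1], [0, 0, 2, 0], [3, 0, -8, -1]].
(x - 2)^2, (x - 2)^2

The Jordan structure of A has elementary divisors (x - 2)^2, (x - 2)^2. Arranging the block sizes at each eigenvalue in decreasing order and taking row products gives the invariant factors.

Invariant factors (smallest first, each dividing the next): (x - 2)^2, (x - 2)^2.

Check: the last factor (x - 2)^2 is the minimal polynomial, and the product (x - 2)^4 is the characteristic polynomial.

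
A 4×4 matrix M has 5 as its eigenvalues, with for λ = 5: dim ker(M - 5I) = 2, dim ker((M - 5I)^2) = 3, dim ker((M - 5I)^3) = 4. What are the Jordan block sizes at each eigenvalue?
λ = 5: successive nullity increments [2, 1, 1] count blocks of size ≥ k; block sizes are [3, 1].

Jordan blocks: (5, 3), (5, 1)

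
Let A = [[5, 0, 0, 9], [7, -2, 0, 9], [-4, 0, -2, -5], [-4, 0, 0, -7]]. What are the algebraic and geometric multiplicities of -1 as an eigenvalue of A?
algebraic multiplicity 2, geometric multiplicity 1

The characteristic polynomial is (x + 1)^2(x + 2)^2, so the factor x + 1 appears with exponent 2: the algebraic multiplicity is 2.

rank(A + I) = 3, so the eigenspace has dimension 4 - 3 = 1: the geometric multiplicity is 1.

Since 1 < 2, A is not diagonalizable.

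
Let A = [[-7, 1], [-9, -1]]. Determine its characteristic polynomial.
χ_A(x) = (x + 4)^2

xI - A = [[x + 7, -1], [9, x + 1]].

Expanding det(xI - A) along the first row:
det(xI - A) = + (x + 7)·det([[x + 1]]) - (-1)·det([[9]]).

Evaluating gives χ_A(x) = x^2 + 8x + 16 = (x + 4)^2.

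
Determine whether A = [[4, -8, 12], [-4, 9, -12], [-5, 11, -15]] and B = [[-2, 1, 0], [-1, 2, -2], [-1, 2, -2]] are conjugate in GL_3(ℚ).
Two matrices over a field are similar if and only if they have the same invariant factors.

Both A and B have characteristic polynomial x(x + 1)^2 and minimal polynomial x(x + 1)^2. Computing further, both have invariant factors x(x + 1)^2. Hence A and B are similar.

Yes.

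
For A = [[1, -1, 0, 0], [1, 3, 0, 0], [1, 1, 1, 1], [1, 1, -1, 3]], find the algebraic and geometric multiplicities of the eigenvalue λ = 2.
The characteristic polynomial is (x - 2)^4, so the factor x - 2 appears with exponent 4: the algebraic multiplicity is 4.

rank(A - 2I) = 2, so the eigenspace has dimension 4 - 2 = 2: the geometric multiplicity is 2.

Since 2 < 4, A is not diagonalizable.

algebraic multiplicity 4, geometric multiplicity 2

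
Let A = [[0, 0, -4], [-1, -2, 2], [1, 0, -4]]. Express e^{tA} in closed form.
e^{tA} = [[(2*t + 1)*e^{-2*t}, 0, -4*t*e^{-2*t}], [-t*e^{-2*t}, e^{-2*t}, 2*t*e^{-2*t}], [t*e^{-2*t}, 0, (1 - 2*t)*e^{-2*t}]]

A has Jordan form J = [[-2, 1, 0], [0, -2, 0], [0, 0, -2]] with A = PJP^{-1}, so e^{tA} = P e^{tJ} P^{-1}.

For a Jordan block J_k(λ), e^{tJ_k(λ)} = e^{λt} · (I + tN + t^2 N^2/2! + ... + t^{k-1} N^{k-1}/(k-1)!) where N is the nilpotent superdiagonal part.

Assembling the blocks and conjugating back gives the entries of e^{tA} as shown above.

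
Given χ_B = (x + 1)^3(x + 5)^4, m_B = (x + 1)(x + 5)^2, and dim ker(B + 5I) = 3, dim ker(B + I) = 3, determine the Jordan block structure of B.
Jordan blocks: (-5, 2), (-5, 1), (-5, 1), (-1, 1), (-1, 1), (-1, 1)

λ = -5: algebraic multiplicity 4 (exponent in χ_B), largest block size 2 (exponent in m_B), 3 blocks (geometric multiplicity). These force block sizes [2, 1, 1].
λ = -1: algebraic multiplicity 3 (exponent in χ_B), largest block size 1 (exponent in m_B), 3 blocks (geometric multiplicity). These force block sizes [1, 1, 1].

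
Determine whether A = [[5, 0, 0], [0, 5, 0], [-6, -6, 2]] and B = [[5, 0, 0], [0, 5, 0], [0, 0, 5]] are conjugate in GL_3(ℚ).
trace(A) = 12 but trace(B) = 15. The trace is a similarity invariant, so A and B are not similar.

No.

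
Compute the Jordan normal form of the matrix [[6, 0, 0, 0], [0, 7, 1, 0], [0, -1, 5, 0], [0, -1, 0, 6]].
The characteristic polynomial is det(xI - A) = (x - 6)^4, so the eigenvalues are 6 (algebraic multiplicity 4).

For λ = 6: rank(A - 6I) = 2, rank((A - 6I)^2) = 1, rank((A - 6I)^3) = 0. The eigenspace has dimension 4 - 2 = 2, so there are 2 Jordan blocks; the rank sequence gives block sizes [3, 1].

Assembling the blocks gives the Jordan form J above.

J = [[6, 1, 0, 0], [0, 6, 1, 0], [0, 0, 6, 0], [0, 0, 0, 6]]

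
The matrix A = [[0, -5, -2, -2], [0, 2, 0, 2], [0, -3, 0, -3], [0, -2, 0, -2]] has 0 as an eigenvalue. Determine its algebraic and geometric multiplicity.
The characteristic polynomial is x^4, so the factor x appears with exponent 4: the algebraic multiplicity is 4.

rank(A) = 2, so the eigenspace has dimension 4 - 2 = 2: the geometric multiplicity is 2.

Since 2 < 4, A is not diagonalizable.

algebraic multiplicity 4, geometric multiplicity 2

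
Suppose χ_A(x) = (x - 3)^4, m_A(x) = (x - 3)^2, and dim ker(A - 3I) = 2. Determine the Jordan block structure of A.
Jordan blocks: (3, 2), (3, 2)

λ = 3: algebraic multiplicity 4 (exponent in χ_A), largest block size 2 (exponent in m_A), 2 blocks (geometric multiplicity). These force block sizes [2, 2].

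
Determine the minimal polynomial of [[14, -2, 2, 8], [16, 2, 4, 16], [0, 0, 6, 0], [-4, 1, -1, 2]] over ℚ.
m_A(x) = (x - 6)^2

The characteristic polynomial factors as (x - 6)^4. The minimal polynomial is ∏(x - λ)^{k_λ} where k_λ is the size of the largest Jordan block at λ.

For λ = 6: rank(A - 6I) = 1, and the largest Jordan block has size 2 (the smallest k with rank((A - 6I)^k) = rank((A - 6I)^(k+1))).

So m_A(x) = (x - 6)^2.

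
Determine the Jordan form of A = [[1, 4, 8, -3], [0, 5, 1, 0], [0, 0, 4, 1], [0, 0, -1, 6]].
J = [[1, 0, 0, 0], [0, 5, 1, 0], [0, 0, 5, 1], [0, 0, 0, 5]]

The characteristic polynomial is det(xI - A) = (x - 5)^3(x - 1), so the eigenvalues are 1 (algebraic multiplicity 1), 5 (algebraic multiplicity 3).

For λ = 1: algebraic multiplicity 1 gives one 1×1 block.

For λ = 5: rank(A - 5I) = 3, rank((A - 5I)^2) = 2, rank((A - 5I)^3) = 1. The eigenspace has dimension 4 - 3 = 1, so there is 1 Jordan block; the rank sequence gives block sizes [3].

Assembling the blocks gives the Jordan form J above.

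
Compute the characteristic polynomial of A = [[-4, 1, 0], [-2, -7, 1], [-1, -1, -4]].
xI - A = [[x + 4, -1, 0], [2, x + 7, -1], [1, 1, x + 4]].

Expanding det(xI - A) along the first row:
det(xI - A) = + (x + 4)·det([[x + 7, -1], [1, x + 4]]) - (-1)·det([[2, -1], [1, x + 4]]) + (0)·det([[2, x + 7], [1, 1]]).

Evaluating gives χ_A(x) = x^3 + 15x^2 + 75x + 125 = (x + 5)^3.

χ_A(x) = (x + 5)^3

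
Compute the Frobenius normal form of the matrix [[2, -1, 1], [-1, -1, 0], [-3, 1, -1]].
R = [[0, 0, -1], [1, 0, 1], [0, 1, 0]]

The invariant factors of A (the non-unit diagonal entries of the Smith normal form of xI - A over ℚ[x]) are x^3 - x + 1, each dividing the next. The characteristic polynomial is their product, x^3 - x + 1.

The rational canonical form is the block-diagonal matrix of companion matrices C(f_i):
R = [[0, 0, -1], [1, 0, 1], [0, 1, 0]].

Note the characteristic polynomial does not split into linear factors over ℚ, so A has no Jordan form over ℚ; the rational canonical form exists over any field.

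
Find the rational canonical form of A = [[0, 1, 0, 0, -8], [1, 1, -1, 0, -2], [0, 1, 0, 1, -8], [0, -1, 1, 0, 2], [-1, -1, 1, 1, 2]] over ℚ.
The invariant factors of A (the non-unit diagonal entries of the Smith normal form of xI - A over ℚ[x]) are x(x - 3)(x^3 - 3x - 1), each dividing the next. The characteristic polynomial is their product, x(x - 3)(x^3 - 3x - 1).

The rational canonical form is the block-diagonal matrix of companion matrices C(f_i):
R = [[0, 0, 0, 0, 0], [1, 0, 0, 0, -3], [0, 1, 0, 0, -8], [0, 0, 1, 0, 3], [0, 0, 0, 1, 3]].

Note the characteristic polynomial does not split into linear factors over ℚ, so A has no Jordan form over ℚ; the rational canonical form exists over any field.

R = [[0, 0, 0, 0, 0], [1, 0, 0, 0, -3], [0, 1, 0, 0, -8], [0, 0, 1, 0, 3], [0, 0, 0, 1, 3]]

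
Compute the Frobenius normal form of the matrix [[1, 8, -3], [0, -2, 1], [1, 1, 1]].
R = [[0, 0, -1], [1, 0, 1], [0, 1, 0]]

The invariant factors of A (the non-unit diagonal entries of the Smith normal form of xI - A over ℚ[x]) are x^3 - x + 1, each dividing the next. The characteristic polynomial is their product, x^3 - x + 1.

The rational canonical form is the block-diagonal matrix of companion matrices C(f_i):
R = [[0, 0, -1], [1, 0, 1], [0, 1, 0]].

Note the characteristic polynomial does not split into linear factors over ℚ, so A has no Jordan form over ℚ; the rational canonical form exists over any field.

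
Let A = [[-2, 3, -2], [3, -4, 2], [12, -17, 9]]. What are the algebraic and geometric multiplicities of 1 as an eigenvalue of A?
algebraic multiplicity 3, geometric multiplicity 1

The characteristic polynomial is (x - 1)^3, so the factor x - 1 appears with exponent 3: the algebraic multiplicity is 3.

rank(A - I) = 2, so the eigenspace has dimension 3 - 2 = 1: the geometric multiplicity is 1.

Since 1 < 3, A is not diagonalizable.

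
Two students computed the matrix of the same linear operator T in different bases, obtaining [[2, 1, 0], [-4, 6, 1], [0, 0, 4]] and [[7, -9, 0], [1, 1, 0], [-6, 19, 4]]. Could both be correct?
Yes.

Two matrices over a field are similar if and only if they have the same invariant factors.

Both A and B have characteristic polynomial (x - 4)^3 and minimal polynomial (x - 4)^3. Computing further, both have invariant factors (x - 4)^3. Hence A and B are similar.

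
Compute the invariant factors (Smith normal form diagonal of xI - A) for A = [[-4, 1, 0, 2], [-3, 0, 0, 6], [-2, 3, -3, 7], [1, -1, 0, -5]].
(x + 3)^2, (x + 3)^2

The Jordan structure of A has elementary divisors (x + 3)^2, (x + 3)^2. Arranging the block sizes at each eigenvalue in decreasing order and taking row products gives the invariant factors.

Invariant factors (smallest first, each dividing the next): (x + 3)^2, (x + 3)^2.

Check: the last factor (x + 3)^2 is the minimal polynomial, and the product (x + 3)^4 is the characteristic polynomial.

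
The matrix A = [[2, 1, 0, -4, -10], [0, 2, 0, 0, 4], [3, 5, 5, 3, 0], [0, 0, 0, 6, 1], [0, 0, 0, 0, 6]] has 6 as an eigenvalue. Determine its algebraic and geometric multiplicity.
The characteristic polynomial is (x - 6)^2(x - 5)(x - 2)^2, so the factor x - 6 appears with exponent 2: the algebraic multiplicity is 2.

rank(A - 6I) = 4, so the eigenspace has dimension 5 - 4 = 1: the geometric multiplicity is 1.

Since 1 < 2, A is not diagonalizable.

algebraic multiplicity 2, geometric multiplicity 1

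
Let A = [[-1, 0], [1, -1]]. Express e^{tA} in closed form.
e^{tA} = [[e^{-t}, 0], [t*e^{-t}, e^{-t}]]

A has Jordan form J = [[-1, 1], [0, -1]] with A = PJP^{-1}, so e^{tA} = P e^{tJ} P^{-1}.

For a Jordan block J_k(λ), e^{tJ_k(λ)} = e^{λt} · (I + tN + t^2 N^2/2! + ... + t^{k-1} N^{k-1}/(k-1)!) where N is the nilpotent superdiagonal part.

Assembling the blocks and conjugating back gives the entries of e^{tA} as shown above.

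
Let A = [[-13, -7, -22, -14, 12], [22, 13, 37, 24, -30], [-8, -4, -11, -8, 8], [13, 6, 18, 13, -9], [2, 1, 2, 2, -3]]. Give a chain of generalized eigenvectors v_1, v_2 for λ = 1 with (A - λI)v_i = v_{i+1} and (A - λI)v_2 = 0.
We seek v_1 ∈ ker((A - I)^2) \ ker(A - I), then set v_{i+1} = (A - I) v_i.

One such chain is v_1 = [[1, 0, 0, -1, 0]]^T, v_2 = [[0, -2, 0, 1, 0]]^T. Check: (A - I) v_2 = [[0, 0, 0, 0, 0]]^T = 0.

v_1 = [[1, 0, 0, -1, 0]]^T, v_2 = [[0, -2, 0, 1, 0]]^T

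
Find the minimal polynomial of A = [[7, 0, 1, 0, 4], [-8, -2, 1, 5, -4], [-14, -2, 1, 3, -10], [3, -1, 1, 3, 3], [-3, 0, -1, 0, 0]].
m_A(x) = (x - 4)(x - 2)(x - 1)^3

The characteristic polynomial factors as (x - 4)(x - 2)(x - 1)^3. The minimal polynomial is ∏(x - λ)^{k_λ} where k_λ is the size of the largest Jordan block at λ.

For λ = 1: rank(A - I) = 4, and the largest Jordan block has size 3 (the smallest k with rank((A - I)^k) = rank((A - I)^(k+1))).
For λ = 2: rank(A - 2I) = 4, and the largest Jordan block has size 1 (the smallest k with rank((A - 2I)^k) = rank((A - 2I)^(k+1))).
For λ = 4: rank(A - 4I) = 4, and the largest Jordan block has size 1 (the smallest k with rank((A - 4I)^k) = rank((A - 4I)^(k+1))).

So m_A(x) = (x - 4)(x - 2)(x - 1)^3.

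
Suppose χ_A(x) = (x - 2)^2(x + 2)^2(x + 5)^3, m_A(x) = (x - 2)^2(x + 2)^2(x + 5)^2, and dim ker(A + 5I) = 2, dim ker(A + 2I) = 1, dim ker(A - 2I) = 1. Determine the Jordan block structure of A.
Jordan blocks: (-5, 2), (-5, 1), (-2, 2), (2, 2)

λ = -5: algebraic multiplicity 3 (exponent in χ_A), largest block size 2 (exponent in m_A), 2 blocks (geometric multiplicity). These force block sizes [2, 1].
λ = -2: algebraic multiplicity 2 (exponent in χ_A), largest block size 2 (exponent in m_A), 1 block (geometric multiplicity). This forces block sizes [2].
λ = 2: algebraic multiplicity 2 (exponent in χ_A), largest block size 2 (exponent in m_A), 1 block (geometric multiplicity). This forces block sizes [2].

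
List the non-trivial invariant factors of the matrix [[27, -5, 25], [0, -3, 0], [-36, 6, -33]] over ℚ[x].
The Jordan structure of A has elementary divisors (x + 3)^2, (x + 3). Arranging the block sizes at each eigenvalue in decreasing order and taking row products gives the invariant factors.

Invariant factors (smallest first, each dividing the next): x + 3, (x + 3)^2.

Check: the last factor (x + 3)^2 is the minimal polynomial, and the product (x + 3)^3 is the characteristic polynomial.

x + 3, (x + 3)^2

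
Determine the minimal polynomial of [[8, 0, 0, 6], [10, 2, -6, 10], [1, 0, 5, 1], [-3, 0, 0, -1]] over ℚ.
The characteristic polynomial factors as (x - 5)^2(x - 2)^2. The minimal polynomial is ∏(x - λ)^{k_λ} where k_λ is the size of the largest Jordan block at λ.

For λ = 2: rank(A - 2I) = 2, and the largest Jordan block has size 1 (the smallest k with rank((A - 2I)^k) = rank((A - 2I)^(k+1))).
For λ = 5: rank(A - 5I) = 3, and the largest Jordan block has size 2 (the smallest k with rank((A - 5I)^k) = rank((A - 5I)^(k+1))).

So m_A(x) = (x - 5)^2(x - 2).

m_A(x) = (x - 5)^2(x - 2)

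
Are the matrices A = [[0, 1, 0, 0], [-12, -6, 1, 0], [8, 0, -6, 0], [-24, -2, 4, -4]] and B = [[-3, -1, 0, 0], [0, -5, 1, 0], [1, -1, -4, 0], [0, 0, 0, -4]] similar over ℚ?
Two matrices over a field are similar if and only if they have the same invariant factors.

Both A and B have characteristic polynomial (x + 4)^4 and minimal polynomial (x + 4)^3. Computing further, both have invariant factors x + 4, (x + 4)^3. Hence A and B are similar.

Yes.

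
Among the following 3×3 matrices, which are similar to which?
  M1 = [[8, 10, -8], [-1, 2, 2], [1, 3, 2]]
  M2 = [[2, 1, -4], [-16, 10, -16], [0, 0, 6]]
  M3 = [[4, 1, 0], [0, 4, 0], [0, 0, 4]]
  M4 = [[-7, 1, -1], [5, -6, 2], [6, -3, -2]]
4 classes: {M1}, {M2}, {M3}, {M4}

Characteristic polynomials: χ_{M1} = (x - 4)^3, χ_{M2} = (x - 6)^3, χ_{M3} = (x - 4)^3, χ_{M4} = (x + 5)^3.

{M1}: invariant factors (x - 4)^3.

{M2}: invariant factors x - 6, (x - 6)^2.

{M3}: invariant factors x - 4, (x - 4)^2.

{M4}: invariant factors (x + 5)^3.

Matrices are similar if and only if their invariant-factor lists agree; the partition into similarity classes is {M1}, {M2}, {M3}, {M4}.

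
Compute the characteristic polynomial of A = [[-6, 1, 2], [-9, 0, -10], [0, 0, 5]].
xI - A = [[x + 6, -1, -2], [9, x, 10], [0, 0, x - 5]].

Expanding det(xI - A) along the first row:
det(xI - A) = + (x + 6)·det([[x, 10], [0, x - 5]]) - (-1)·det([[9, 10], [0, x - 5]]) + (-2)·det([[9, x], [0, 0]]).

Evaluating gives χ_A(x) = x^3 + x^2 - 21x - 45 = (x - 5)(x + 3)^2.

χ_A(x) = (x - 5)(x + 3)^2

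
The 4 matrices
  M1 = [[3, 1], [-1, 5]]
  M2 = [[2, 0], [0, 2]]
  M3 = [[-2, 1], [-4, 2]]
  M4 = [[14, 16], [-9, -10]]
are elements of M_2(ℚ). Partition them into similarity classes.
4 classes: {M1}, {M2}, {M3}, {M4}

Characteristic polynomials: χ_{M1} = (x - 4)^2, χ_{M2} = (x - 2)^2, χ_{M3} = x^2, χ_{M4} = (x - 2)^2.

{M1}: invariant factors (x - 4)^2.

{M2}: invariant factors x - 2, x - 2.

{M3}: invariant factors x^2.

{M4}: invariant factors (x - 2)^2.

Matrices are similar if and only if their invariant-factor lists agree; the partition into similarity classes is {M1}, {M2}, {M3}, {M4}.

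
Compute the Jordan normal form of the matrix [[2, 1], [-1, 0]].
J = [[1, 1], [0, 1]]

The characteristic polynomial is det(xI - A) = (x - 1)^2, so the eigenvalues are 1 (algebraic multiplicity 2).

For λ = 1: rank(A - I) = 1, rank((A - I)^2) = 0. The eigenspace has dimension 2 - 1 = 1, so there is 1 Jordan block; the rank sequence gives block sizes [2].

Assembling the blocks gives the Jordan form J above.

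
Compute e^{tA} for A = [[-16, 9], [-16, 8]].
A has Jordan form J = [[-4, 1], [0, -4]] with A = PJP^{-1}, so e^{tA} = P e^{tJ} P^{-1}.

For a Jordan block J_k(λ), e^{tJ_k(λ)} = e^{λt} · (I + tN + t^2 N^2/2! + ... + t^{k-1} N^{k-1}/(k-1)!) where N is the nilpotent superdiagonal part.

Assembling the blocks and conjugating back gives the entries of e^{tA} as shown above.

e^{tA} = [[(1 - 12*t)*e^{-4*t}, 9*t*e^{-4*t}], [-16*t*e^{-4*t}, (12*t + 1)*e^{-4*t}]]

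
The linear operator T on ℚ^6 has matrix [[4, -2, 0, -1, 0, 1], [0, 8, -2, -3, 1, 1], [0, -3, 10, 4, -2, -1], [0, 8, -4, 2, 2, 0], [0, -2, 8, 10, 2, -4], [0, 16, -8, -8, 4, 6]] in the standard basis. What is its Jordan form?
J = [[4, 1, 0, 0, 0, 0], [0, 4, 0, 0, 0, 0], [0, 0, 6, 1, 0, 0], [0, 0, 0, 6, 1, 0], [0, 0, 0, 0, 6, 0], [0, 0, 0, 0, 0, 6]]

The characteristic polynomial is det(xI - A) = (x - 6)^4(x - 4)^2, so the eigenvalues are 4 (algebraic multiplicity 2), 6 (algebraic multiplicity 4).

For λ = 4: rank(A - 4I) = 5, rank((A - 4I)^2) = 4. The eigenspace has dimension 6 - 5 = 1, so there is 1 Jordan block; the rank sequence gives block sizes [2].

For λ = 6: rank(A - 6I) = 4, rank((A - 6I)^2) = 3, rank((A - 6I)^3) = 2. The eigenspace has dimension 6 - 4 = 2, so there are 2 Jordan blocks; the rank sequence gives block sizes [3, 1].

Assembling the blocks gives the Jordan form J above.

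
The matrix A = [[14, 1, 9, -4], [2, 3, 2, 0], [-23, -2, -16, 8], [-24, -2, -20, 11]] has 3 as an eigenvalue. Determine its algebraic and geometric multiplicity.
The characteristic polynomial is (x - 3)^4, so the factor x - 3 appears with exponent 4: the algebraic multiplicity is 4.

rank(A - 3I) = 2, so the eigenspace has dimension 4 - 2 = 2: the geometric multiplicity is 2.

Since 2 < 4, A is not diagonalizable.

algebraic multiplicity 4, geometric multiplicity 2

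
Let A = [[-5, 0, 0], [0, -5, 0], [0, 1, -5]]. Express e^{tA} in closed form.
A has Jordan form J = [[-5, 1, 0], [0, -5, 0], [0, 0, -5]] with A = PJP^{-1}, so e^{tA} = P e^{tJ} P^{-1}.

For a Jordan block J_k(λ), e^{tJ_k(λ)} = e^{λt} · (I + tN + t^2 N^2/2! + ... + t^{k-1} N^{k-1}/(k-1)!) where N is the nilpotent superdiagonal part.

Assembling the blocks and conjugating back gives the entries of e^{tA} as shown above.

e^{tA} = [[e^{-5*t}, 0, 0], [0, e^{-5*t}, 0], [0, t*e^{-5*t}, e^{-5*t}]]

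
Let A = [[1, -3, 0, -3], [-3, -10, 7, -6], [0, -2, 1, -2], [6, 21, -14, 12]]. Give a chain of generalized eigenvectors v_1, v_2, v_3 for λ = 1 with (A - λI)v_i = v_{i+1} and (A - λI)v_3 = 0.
v_1 = [[1, 1, 1, -1]]^T, v_2 = [[0, -1, 0, 2]]^T, v_3 = [[-3, -1, -2, 1]]^T

We seek v_1 ∈ ker((A - I)^3) \ ker((A - I)^2), then set v_{i+1} = (A - I) v_i.

One such chain is v_1 = [[1, 1, 1, -1]]^T, v_2 = [[0, -1, 0, 2]]^T, v_3 = [[-3, -1, -2, 1]]^T. Check: (A - I) v_3 = [[0, 0, 0, 0]]^T = 0.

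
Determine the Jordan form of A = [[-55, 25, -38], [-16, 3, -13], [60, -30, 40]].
J = [[-5, 1, 0], [0, -5, 0], [0, 0, -2]]

The characteristic polynomial is det(xI - A) = (x + 2)(x + 5)^2, so the eigenvalues are -5 (algebraic multiplicity 2), -2 (algebraic multiplicity 1).

For λ = -5: rank(A + 5I) = 2, rank((A + 5I)^2) = 1. The eigenspace has dimension 3 - 2 = 1, so there is 1 Jordan block; the rank sequence gives block sizes [2].

For λ = -2: algebraic multiplicity 1 gives one 1×1 block.

Assembling the blocks gives the Jordan form J above.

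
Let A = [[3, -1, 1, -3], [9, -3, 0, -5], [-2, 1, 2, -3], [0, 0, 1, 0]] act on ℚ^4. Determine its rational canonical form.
R = [[0, 0, 0, -4], [1, 0, 0, 4], [0, 1, 0, -5], [0, 0, 1, 2]]

The invariant factors of A (the non-unit diagonal entries of the Smith normal form of xI - A over ℚ[x]) are (x^2 - x + 2)^2, each dividing the next. The characteristic polynomial is their product, (x^2 - x + 2)^2.

The rational canonical form is the block-diagonal matrix of companion matrices C(f_i):
R = [[0, 0, 0, -4], [1, 0, 0, 4], [0, 1, 0, -5], [0, 0, 1, 2]].

Note the characteristic polynomial does not split into linear factors over ℚ, so A has no Jordan form over ℚ; the rational canonical form exists over any field.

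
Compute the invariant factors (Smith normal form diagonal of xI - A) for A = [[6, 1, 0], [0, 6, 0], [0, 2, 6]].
The Jordan structure of A has elementary divisors (x - 6)^2, (x - 6). Arranging the block sizes at each eigenvalue in decreasing order and taking row products gives the invariant factors.

Invariant factors (smallest first, each dividing the next): x - 6, (x - 6)^2.

Check: the last factor (x - 6)^2 is the minimal polynomial, and the product (x - 6)^3 is the characteristic polynomial.

x - 6, (x - 6)^2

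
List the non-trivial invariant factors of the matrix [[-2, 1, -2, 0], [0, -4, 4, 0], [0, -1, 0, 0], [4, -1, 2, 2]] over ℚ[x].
x + 2, (x - 2)(x + 2)^2

The Jordan structure of A has elementary divisors (x + 2)^2, (x + 2), (x - 2). Arranging the block sizes at each eigenvalue in decreasing order and taking row products gives the invariant factors.

Invariant factors (smallest first, each dividing the next): x + 2, (x - 2)(x + 2)^2.

Check: the last factor (x - 2)(x + 2)^2 is the minimal polynomial, and the product (x - 2)(x + 2)^3 is the characteristic polynomial.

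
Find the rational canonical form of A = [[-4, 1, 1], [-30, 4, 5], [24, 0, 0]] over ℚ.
The invariant factors of A (the non-unit diagonal entries of the Smith normal form of xI - A over ℚ[x]) are (x - 4)(x^2 + 4x + 6), each dividing the next. The characteristic polynomial is their product, (x - 4)(x^2 + 4x + 6).

The rational canonical form is the block-diagonal matrix of companion matrices C(f_i):
R = [[0, 0, 24], [1, 0, 10], [0, 1, 0]].

Note the characteristic polynomial does not split into linear factors over ℚ, so A has no Jordan form over ℚ; the rational canonical form exists over any field.

R = [[0, 0, 24], [1, 0, 10], [0, 1, 0]]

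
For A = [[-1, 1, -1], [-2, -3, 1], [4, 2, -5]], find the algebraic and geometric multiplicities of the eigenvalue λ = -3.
The characteristic polynomial is (x + 3)^3, so the factor x + 3 appears with exponent 3: the algebraic multiplicity is 3.

rank(A + 3I) = 2, so the eigenspace has dimension 3 - 2 = 1: the geometric multiplicity is 1.

Since 1 < 3, A is not diagonalizable.

algebraic multiplicity 3, geometric multiplicity 1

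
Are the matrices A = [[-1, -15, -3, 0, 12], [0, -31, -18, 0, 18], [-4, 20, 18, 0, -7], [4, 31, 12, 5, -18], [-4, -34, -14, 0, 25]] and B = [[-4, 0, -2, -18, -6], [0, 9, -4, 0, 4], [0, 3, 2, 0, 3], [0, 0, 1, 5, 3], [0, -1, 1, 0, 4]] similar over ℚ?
Two matrices over a field are similar if and only if they have the same invariant factors.

Both A and B have characteristic polynomial (x - 5)^4(x + 4) and minimal polynomial (x - 5)^2(x + 4). Computing further, both have invariant factors (x - 5)^2, (x - 5)^2(x + 4). Hence A and B are similar.

Yes.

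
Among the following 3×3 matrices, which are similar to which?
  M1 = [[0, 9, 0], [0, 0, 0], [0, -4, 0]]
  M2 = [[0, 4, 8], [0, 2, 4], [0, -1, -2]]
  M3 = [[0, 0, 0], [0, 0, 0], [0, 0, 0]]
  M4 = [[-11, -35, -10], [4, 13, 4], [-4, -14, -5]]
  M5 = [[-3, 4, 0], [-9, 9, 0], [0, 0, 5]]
4 classes: {M1, M2}, {M3}, {M4}, {M5}

Characteristic polynomials: χ_{M1} = x^3, χ_{M2} = x^3, χ_{M3} = x^3, χ_{M4} = (x + 1)^3, χ_{M5} = (x - 5)(x - 3)^2.

{M1, M2}: invariant factors x, x^2.

{M3}: invariant factors x, x, x.

{M4}: invariant factors x + 1, (x + 1)^2.

{M5}: invariant factors (x - 5)(x - 3)^2.

Matrices are similar if and only if their invariant-factor lists agree; the partition into similarity classes is {M1, M2}, {M3}, {M4}, {M5}.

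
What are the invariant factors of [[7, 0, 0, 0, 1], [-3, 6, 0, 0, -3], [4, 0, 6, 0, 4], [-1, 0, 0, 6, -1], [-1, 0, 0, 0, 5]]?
The Jordan structure of A has elementary divisors (x - 6)^2, (x - 6), (x - 6), (x - 6). Arranging the block sizes at each eigenvalue in decreasing order and taking row products gives the invariant factors.

Invariant factors (smallest first, each dividing the next): x - 6, x - 6, x - 6, (x - 6)^2.

Check: the last factor (x - 6)^2 is the minimal polynomial, and the product (x - 6)^5 is the characteristic polynomial.

x - 6, x - 6, x - 6, (x - 6)^2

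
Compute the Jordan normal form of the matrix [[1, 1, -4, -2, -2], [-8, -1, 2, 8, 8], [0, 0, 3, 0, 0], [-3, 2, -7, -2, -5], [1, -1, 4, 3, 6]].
The characteristic polynomial is det(xI - A) = (x - 3)^3(x + 1)^2, so the eigenvalues are -1 (algebraic multiplicity 2), 3 (algebraic multiplicity 3).

For λ = -1: rank(A + I) = 4, rank((A + I)^2) = 3. The eigenspace has dimension 5 - 4 = 1, so there is 1 Jordan block; the rank sequence gives block sizes [2].

For λ = 3: rank(A - 3I) = 4, rank((A - 3I)^2) = 3, rank((A - 3I)^3) = 2. The eigenspace has dimension 5 - 4 = 1, so there is 1 Jordan block; the rank sequence gives block sizes [3].

Assembling the blocks gives the Jordan form J above.

J = [[-1, 1, 0, 0, 0], [0, -1, 0, 0, 0], [0, 0, 3, 1, 0], [0, 0, 0, 3, 1], [0, 0, 0, 0, 3]]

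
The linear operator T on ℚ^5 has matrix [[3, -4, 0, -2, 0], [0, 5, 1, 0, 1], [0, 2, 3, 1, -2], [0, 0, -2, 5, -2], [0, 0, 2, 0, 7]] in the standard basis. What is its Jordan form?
The characteristic polynomial is det(xI - A) = (x - 5)^4(x - 3), so the eigenvalues are 3 (algebraic multiplicity 1), 5 (algebraic multiplicity 4).

For λ = 3: algebraic multiplicity 1 gives one 1×1 block.

For λ = 5: rank(A - 5I) = 3, rank((A - 5I)^2) = 2, rank((A - 5I)^3) = 1. The eigenspace has dimension 5 - 3 = 2, so there are 2 Jordan blocks; the rank sequence gives block sizes [3, 1].

Assembling the blocks gives the Jordan form J above.

J = [[3, 0, 0, 0, 0], [0, 5, 1, 0, 0], [0, 0, 5, 1, 0], [0, 0, 0, 5, 0], [0, 0, 0, 0, 5]]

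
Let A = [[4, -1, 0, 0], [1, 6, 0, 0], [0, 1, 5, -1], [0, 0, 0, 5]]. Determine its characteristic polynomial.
xI - A = [[x - 4, 1, 0, 0], [-1, x - 6, 0, 0], [0, -1, x - 5, 1], [0, 0, 0, x - 5]].

Expanding det(xI - A) along the first row:
det(xI - A) = + (x - 4)·det([[x - 6, 0, 0], [-1, x - 5, 1], [0, 0, x - 5]]) - (1)·det([[-1, 0, 0], [0, x - 5, 1], [0, 0, x - 5]]) + (0)·det([[-1, x - 6, 0], [0, -1, 1], [0, 0, x - 5]]) - (0)·det([[-1, x - 6, 0], [0, -1, x - 5], [0, 0, 0]]).

Evaluating gives χ_A(x) = x^4 - 20x^3 + 150x^2 - 500x + 625 = (x - 5)^4.

χ_A(x) = (x - 5)^4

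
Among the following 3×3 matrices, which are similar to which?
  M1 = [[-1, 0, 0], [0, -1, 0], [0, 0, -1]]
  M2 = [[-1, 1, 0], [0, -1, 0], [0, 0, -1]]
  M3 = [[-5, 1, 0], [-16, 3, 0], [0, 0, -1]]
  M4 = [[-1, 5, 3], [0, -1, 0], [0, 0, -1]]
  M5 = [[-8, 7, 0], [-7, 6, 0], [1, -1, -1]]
2 classes: {M1}, {M2, M3, M4, M5}

Characteristic polynomials: χ_{M1} = (x + 1)^3, χ_{M2} = (x + 1)^3, χ_{M3} = (x + 1)^3, χ_{M4} = (x + 1)^3, χ_{M5} = (x + 1)^3.

{M1}: invariant factors x + 1, x + 1, x + 1.

{M2, M3, M4, M5}: invariant factors x + 1, (x + 1)^2.

Matrices are similar if and only if their invariant-factor lists agree; the partition into similarity classes is {M1}, {M2, M3, M4, M5}.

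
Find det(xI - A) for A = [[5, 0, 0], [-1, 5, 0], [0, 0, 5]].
xI - A = [[x - 5, 0, 0], [1, x - 5, 0], [0, 0, x - 5]].

Expanding det(xI - A) along the first row:
det(xI - A) = + (x - 5)·det([[x - 5, 0], [0, x - 5]]) - (0)·det([[1, 0], [0, x - 5]]) + (0)·det([[1, x - 5], [0, 0]]).

Evaluating gives χ_A(x) = x^3 - 15x^2 + 75x - 125 = (x - 5)^3.

χ_A(x) = (x - 5)^3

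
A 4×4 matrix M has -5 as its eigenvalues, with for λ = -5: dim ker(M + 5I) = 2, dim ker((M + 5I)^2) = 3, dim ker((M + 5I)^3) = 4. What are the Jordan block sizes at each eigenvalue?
Jordan blocks: (-5, 3), (-5, 1)

λ = -5: successive nullity increments [2, 1, 1] count blocks of size ≥ k; block sizes are [3, 1].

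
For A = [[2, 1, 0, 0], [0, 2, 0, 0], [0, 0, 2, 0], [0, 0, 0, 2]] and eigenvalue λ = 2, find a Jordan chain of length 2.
We seek v_1 ∈ ker((A - 2I)^2) \ ker(A - 2I), then set v_{i+1} = (A - 2I) v_i.

One such chain is v_1 = [[0, 1, -2, 0]]^T, v_2 = [[1, 0, 0, 0]]^T. Check: (A - 2I) v_2 = [[0, 0, 0, 0]]^T = 0.

v_1 = [[0, 1, -2, 0]]^T, v_2 = [[1, 0, 0, 0]]^T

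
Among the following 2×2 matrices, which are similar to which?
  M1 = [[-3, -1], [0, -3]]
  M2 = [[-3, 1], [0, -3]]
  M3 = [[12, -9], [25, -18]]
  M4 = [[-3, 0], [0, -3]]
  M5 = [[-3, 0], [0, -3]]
2 classes: {M1, M2, M3}, {M4, M5}

Characteristic polynomials: χ_{M1} = (x + 3)^2, χ_{M2} = (x + 3)^2, χ_{M3} = (x + 3)^2, χ_{M4} = (x + 3)^2, χ_{M5} = (x + 3)^2.

{M1, M2, M3}: invariant factors (x + 3)^2.

{M4, M5}: invariant factors x + 3, x + 3.

Matrices are similar if and only if their invariant-factor lists agree; the partition into similarity classes is {M1, M2, M3}, {M4, M5}.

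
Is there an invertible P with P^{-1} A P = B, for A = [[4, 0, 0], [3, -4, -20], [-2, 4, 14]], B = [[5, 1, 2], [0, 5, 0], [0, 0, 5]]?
No.

trace(A) = 14 but trace(B) = 15. The trace is a similarity invariant, so A and B are not similar.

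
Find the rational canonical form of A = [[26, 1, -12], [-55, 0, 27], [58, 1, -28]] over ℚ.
The invariant factors of A (the non-unit diagonal entries of the Smith normal form of xI - A over ℚ[x]) are (x + 4)(x^2 - 2x + 4), each dividing the next. The characteristic polynomial is their product, (x + 4)(x^2 - 2x + 4).

The rational canonical form is the block-diagonal matrix of companion matrices C(f_i):
R = [[0, 0, -16], [1, 0, 4], [0, 1, -2]].

Note the characteristic polynomial does not split into linear factors over ℚ, so A has no Jordan form over ℚ; the rational canonical form exists over any field.

R = [[0, 0, -16], [1, 0, 4], [0, 1, -2]]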